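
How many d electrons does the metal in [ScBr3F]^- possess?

d0

Ligand charges: each bromide is −1; each fluoride is −1. With an overall charge of −1 the scandium centre must be in the +3 oxidation state.
Group 3 minus oxidation state 3 gives a d⁰ configuration.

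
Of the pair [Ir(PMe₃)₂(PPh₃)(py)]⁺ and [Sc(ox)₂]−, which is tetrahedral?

[Sc(ox)₂]−

For [Ir(PMe₃)₂(PPh₃)(py)]⁺: Ligand charges: trimethylphosphine is neutral; triphenylphosphine is neutral; pyridine is neutral. With an overall charge of +1 the iridium centre must be in the +1 oxidation state. Group 9 minus oxidation state 1 gives a d⁸ configuration. A 5d d⁸ ion has a large crystal-field splitting; square planar leaves the high-energy d_{x²−y²} orbital empty and maximises CFSE. → square planar.
For [Sc(ox)₂]−: Ligand charges: each oxalate is −2. With an overall charge of −1 the scandium centre must be in the +3 oxidation state. Sc sits in group 3, so the d-electron count is 3 − 3 = 0. A d⁰ ion has no crystal-field stabilisation preference between square planar and tetrahedral, so four ligands adopt the sterically favoured tetrahedral geometry. → tetrahedral.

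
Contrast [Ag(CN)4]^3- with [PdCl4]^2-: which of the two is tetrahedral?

For [Ag(CN)4]^3-: Each cyanide is −1; balancing the −3 overall charge requires Ag(I). Silver is a group-11 element; Ag(I) is therefore d¹⁰. A d¹⁰ ion has no crystal-field stabilisation preference between square planar and tetrahedral, so four ligands adopt the sterically favoured tetrahedral geometry. → tetrahedral.
For [PdCl4]^2-: Ligand charges: each chloride is −1. With an overall charge of −2 the palladium centre must be in the +2 oxidation state. Pd sits in group 10, so the d-electron count is 10 − 2 = 8. A 4d d⁸ ion has a large crystal-field splitting; square planar leaves the high-energy d_{x²−y²} orbital empty and maximises CFSE. → square planar.

[Ag(CN)4]^3-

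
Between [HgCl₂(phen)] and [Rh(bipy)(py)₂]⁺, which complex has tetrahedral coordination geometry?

[HgCl₂(phen)]

For [HgCl₂(phen)]: Each chloride is −1; 1,10-phenanthroline is neutral; balancing the 0 overall charge requires Hg(II). Group 12 minus oxidation state 2 gives a d¹⁰ configuration. A d¹⁰ ion has no crystal-field stabilisation preference between square planar and tetrahedral, so four ligands adopt the sterically favoured tetrahedral geometry. → tetrahedral.
For [Rh(bipy)(py)₂]⁺: Ligand charges: 2,2′-bipyridine is neutral; pyridine is neutral. With an overall charge of +1 the rhodium centre must be in the +1 oxidation state. Group 9 minus oxidation state 1 gives a d⁸ configuration. A 4d d⁸ ion has a large crystal-field splitting; square planar leaves the high-energy d_{x²−y²} orbital empty and maximises CFSE. → square planar.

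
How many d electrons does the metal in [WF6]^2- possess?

d²

Each fluoride is −1; balancing the −2 overall charge requires W(IV).
Group 6 minus oxidation state 4 gives a d² configuration.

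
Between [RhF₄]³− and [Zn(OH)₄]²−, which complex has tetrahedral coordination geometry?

[Zn(OH)₄]²−

For [RhF₄]³−: Ligand charges: each fluoride is −1. With an overall charge of −3 the rhodium centre must be in the +1 oxidation state. Group 9 minus oxidation state 1 gives a d⁸ configuration. A 4d d⁸ ion has a large crystal-field splitting; square planar leaves the high-energy d_{x²−y²} orbital empty and maximises CFSE. → square planar.
For [Zn(OH)₄]²−: Summing ligand charges against the −2 overall charge gives an oxidation state of +2 for zinc. Zinc is a group-12 element; Zn(II) is therefore d¹⁰. A d¹⁰ ion has no crystal-field stabilisation preference between square planar and tetrahedral, so four ligands adopt the sterically favoured tetrahedral geometry. → tetrahedral.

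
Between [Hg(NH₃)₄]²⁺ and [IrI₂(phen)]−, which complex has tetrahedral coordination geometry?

For [Hg(NH₃)₄]²⁺: Ammonia is neutral; balancing the +2 overall charge requires Hg(II). Group 12 minus oxidation state 2 gives a d¹⁰ configuration. A d¹⁰ ion has no crystal-field stabilisation preference between square planar and tetrahedral, so four ligands adopt the sterically favoured tetrahedral geometry. → tetrahedral.
For [IrI₂(phen)]−: Summing ligand charges against the −1 overall charge gives an oxidation state of +1 for iridium. Ir sits in group 9, so the d-electron count is 9 − 1 = 8. A 5d d⁸ ion has a large crystal-field splitting; square planar leaves the high-energy d_{x²−y²} orbital empty and maximises CFSE. → square planar.

[Hg(NH₃)₄]²⁺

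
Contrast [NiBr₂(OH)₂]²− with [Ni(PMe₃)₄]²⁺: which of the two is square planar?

For [NiBr₂(OH)₂]²−: Summing ligand charges against the −2 overall charge gives an oxidation state of +2 for nickel. Group 10 minus oxidation state 2 gives a d⁸ configuration. Bromide and hydroxide are weak-field ligands. With weak-field ligands the CFSE gain from square planar is small, so a 3d d⁸ ion takes the sterically preferred tetrahedral geometry. → tetrahedral.
For [Ni(PMe₃)₄]²⁺: Ligand charges: trimethylphosphine is neutral. With an overall charge of +2 the nickel centre must be in the +2 oxidation state. Group 10 minus oxidation state 2 gives a d⁸ configuration. Trimethylphosphine is a strong-field ligand (high in the spectrochemical series). A 3d d⁸ ion with strong-field ligands gains enough CFSE to favour square planar over tetrahedral. → square planar.

[Ni(PMe₃)₄]²⁺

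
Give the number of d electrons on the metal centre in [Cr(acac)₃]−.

d4

Each acetylacetonate is −1; balancing the −1 overall charge requires Cr(II).
Group 6 minus oxidation state 2 gives a d⁴ configuration.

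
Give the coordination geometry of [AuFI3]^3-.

tetrahedral

Each fluoride is −1; each iodide is −1; balancing the −3 overall charge requires Au(I).
Au sits in group 11, so the d-electron count is 11 − 1 = 10.
With 4 monodentate ligands the coordination number is 4.
A d¹⁰ ion has no crystal-field stabilisation preference between square planar and tetrahedral, so four ligands adopt the sterically favoured tetrahedral geometry.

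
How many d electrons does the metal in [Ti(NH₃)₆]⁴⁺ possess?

Ligand charges: ammonia is neutral. With an overall charge of +4 the titanium centre must be in the +4 oxidation state.
Ti sits in group 4, so the d-electron count is 4 − 4 = 0.

d0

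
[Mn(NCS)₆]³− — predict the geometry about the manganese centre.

octahedral

Ligand charges: each isothiocyanate is −1. With an overall charge of −3 the manganese centre must be in the +3 oxidation state.
Manganese is a group-7 element; Mn(III) is therefore d⁴.
Coordination number: 6.
Six donors around a single metal centre give an octahedral coordination sphere.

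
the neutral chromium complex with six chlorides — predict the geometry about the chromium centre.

Ligand charges: each chloride is −1. With an overall charge of 0 the chromium centre must be in the +6 oxidation state.
Cr sits in group 6, so the d-electron count is 6 − 6 = 0.
With 6 monodentate ligands the coordination number is 6.
Six donors around a single metal centre give an octahedral coordination sphere.

octahedral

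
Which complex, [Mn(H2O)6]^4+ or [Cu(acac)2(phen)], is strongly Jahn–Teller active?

[Mn(H2O)6]^4+: Water is neutral; balancing the +4 overall charge requires Mn(IV). Manganese is a group-7 element; Mn(IV) is therefore d³. The d³ configuration leaves the e_g set evenly filled (or empty) — no strong Jahn–Teller driving force.
[Cu(acac)2(phen)]: Ligand charges: each acetylacetonate is −1; 1,10-phenanthroline is neutral. With an overall charge of 0 the copper centre must be in the +2 oxidation state. Cu sits in group 11, so the d-electron count is 11 − 2 = 9. The t₂g⁶e_g³ configuration has an unevenly filled e_g set; the Jahn–Teller theorem predicts a tetragonal distortion (typically axial elongation) to lift the degeneracy.

[Cu(acac)2(phen)]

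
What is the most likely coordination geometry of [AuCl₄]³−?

tetrahedral

Ligand charges: each chloride is −1. With an overall charge of −3 the gold centre must be in the +1 oxidation state.
Au sits in group 11, so the d-electron count is 11 − 1 = 10.
With 4 monodentate ligands the coordination number is 4.
A d¹⁰ ion has no crystal-field stabilisation preference between square planar and tetrahedral, so four ligands adopt the sterically favoured tetrahedral geometry.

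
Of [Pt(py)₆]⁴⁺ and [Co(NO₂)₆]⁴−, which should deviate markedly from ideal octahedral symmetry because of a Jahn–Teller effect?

[Pt(py)₆]⁴⁺: Ligand charges: pyridine is neutral. With an overall charge of +4 the platinum centre must be in the +4 oxidation state. Pt sits in group 10, so the d-electron count is 10 − 4 = 6. A 5d ion has a large Δₒ and is invariably low-spin. The d⁶ configuration leaves the e_g set evenly filled (or empty) — no strong Jahn–Teller driving force.
[Co(NO₂)₆]⁴−: Each nitro (N-bound nitrite) is −1; balancing the −4 overall charge requires Co(II). Co sits in group 9, so the d-electron count is 9 − 2 = 7. Nitro (N-bound nitrite) is a strong-field ligand (high in the spectrochemical series) for a first-row metal, so the complex is low-spin. The t₂g⁶e_g¹ (low-spin) configuration has an unevenly filled e_g set; the Jahn–Teller theorem predicts a tetragonal distortion (typically axial elongation) to lift the degeneracy.

[Co(NO₂)₆]⁴−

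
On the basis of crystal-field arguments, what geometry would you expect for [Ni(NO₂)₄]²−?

Summing ligand charges against the −2 overall charge gives an oxidation state of +2 for nickel.
Group 10 minus oxidation state 2 gives a d⁸ configuration.
With 4 monodentate ligands the coordination number is 4.
Nitro (N-bound nitrite) is a strong-field ligand (high in the spectrochemical series).
A 3d d⁸ ion with strong-field ligands gains enough CFSE to favour square planar over tetrahedral.

square planar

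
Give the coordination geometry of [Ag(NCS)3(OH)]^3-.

tetrahedral

Ligand charges: each isothiocyanate is −1; each hydroxide is −1. With an overall charge of −3 the silver centre must be in the +1 oxidation state.
Silver is a group-11 element; Ag(I) is therefore d¹⁰.
Coordination number: 4.
A d¹⁰ ion has no crystal-field stabilisation preference between square planar and tetrahedral, so four ligands adopt the sterically favoured tetrahedral geometry.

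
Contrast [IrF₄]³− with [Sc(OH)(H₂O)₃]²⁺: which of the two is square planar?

[IrF₄]³−

For [IrF₄]³−: Summing ligand charges against the −3 overall charge gives an oxidation state of +1 for iridium. Ir sits in group 9, so the d-electron count is 9 − 1 = 8. A 5d d⁸ ion has a large crystal-field splitting; square planar leaves the high-energy d_{x²−y²} orbital empty and maximises CFSE. → square planar.
For [Sc(OH)(H₂O)₃]²⁺: Ligand charges: each hydroxide is −1; water is neutral. With an overall charge of +2 the scandium centre must be in the +3 oxidation state. Scandium is a group-3 element; Sc(III) is therefore d⁰. A d⁰ ion has no crystal-field stabilisation preference between square planar and tetrahedral, so four ligands adopt the sterically favoured tetrahedral geometry. → tetrahedral.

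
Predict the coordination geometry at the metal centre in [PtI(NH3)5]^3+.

Ligand charges: each iodide is −1; ammonia is neutral. With an overall charge of +3 the platinum centre must be in the +4 oxidation state.
Platinum is a group-10 element; Pt(IV) is therefore d⁶.
Coordination number: 6.
Six donors around a single metal centre give an octahedral coordination sphere.

octahedral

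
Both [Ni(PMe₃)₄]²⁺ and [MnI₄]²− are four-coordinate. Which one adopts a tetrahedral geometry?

[MnI₄]²−

For [Ni(PMe₃)₄]²⁺: Trimethylphosphine is neutral; balancing the +2 overall charge requires Ni(II). Ni sits in group 10, so the d-electron count is 10 − 2 = 8. Trimethylphosphine is a strong-field ligand (high in the spectrochemical series). A 3d d⁸ ion with strong-field ligands gains enough CFSE to favour square planar over tetrahedral. → square planar.
For [MnI₄]²−: Summing ligand charges against the −2 overall charge gives an oxidation state of +2 for manganese. Manganese is a group-7 element; Mn(II) is therefore d⁵. A high-spin d⁵ ion has zero CFSE in either geometry, so four ligands adopt the sterically favoured tetrahedral geometry. → tetrahedral.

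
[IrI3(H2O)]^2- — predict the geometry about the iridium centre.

Each iodide is −1; water is neutral; balancing the −2 overall charge requires Ir(I).
Ir sits in group 9, so the d-electron count is 9 − 1 = 8.
Coordination number: 4.
A 5d d⁸ ion has a large crystal-field splitting; square planar leaves the high-energy d_{x²−y²} orbital empty and maximises CFSE.

square planar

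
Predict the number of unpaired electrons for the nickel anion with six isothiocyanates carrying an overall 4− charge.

2 unpaired electrons

Each isothiocyanate is −1; balancing the −4 overall charge requires Ni(II).
Nickel is a group-10 element; Ni(II) is therefore d⁸.
In an octahedral field the d⁸ configuration is t₂g⁶e_g² (only one arrangement possible), giving 2 unpaired electrons.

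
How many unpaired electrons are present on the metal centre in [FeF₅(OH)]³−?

5

Each fluoride is −1; each hydroxide is −1; balancing the −3 overall charge requires Fe(III).
Iron is a group-8 element; Fe(III) is therefore d⁵.
The spin state decides the count: Fluoride and hydroxide are weak-field ligands for a first-row metal, so the complex is high-spin.
An octahedral high-spin d⁵ ion is t₂g³e_g², giving 5 unpaired electrons.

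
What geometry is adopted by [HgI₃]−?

trigonal planar

Each iodide is −1; balancing the −1 overall charge requires Hg(II).
Hg sits in group 12, so the d-electron count is 12 − 2 = 10.
With 3 monodentate ligands the coordination number is 3.
Three ligands around a d¹⁰ centre minimise repulsion in a trigonal-planar arrangement.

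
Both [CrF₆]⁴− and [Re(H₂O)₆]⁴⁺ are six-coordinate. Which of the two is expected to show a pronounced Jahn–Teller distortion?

[CrF₆]⁴−

[CrF₆]⁴−: Each fluoride is −1; balancing the −4 overall charge requires Cr(II). Cr sits in group 6, so the d-electron count is 6 − 2 = 4. Fluoride is a weak-field ligand for a first-row metal, so the complex is high-spin. The t₂g³e_g¹ (high-spin) configuration has an unevenly filled e_g set; the Jahn–Teller theorem predicts a tetragonal distortion (typically axial elongation) to lift the degeneracy.
[Re(H₂O)₆]⁴⁺: Summing ligand charges against the +4 overall charge gives an oxidation state of +4 for rhenium. Group 7 minus oxidation state 4 gives a d³ configuration. The d³ configuration leaves the e_g set evenly filled (or empty) — no strong Jahn–Teller driving force.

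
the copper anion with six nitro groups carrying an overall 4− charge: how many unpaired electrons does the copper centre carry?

Each nitro (N-bound nitrite) is −1; balancing the −4 overall charge requires Cu(II).
Group 11 minus oxidation state 2 gives a d⁹ configuration.
In an octahedral field the d⁹ configuration is t₂g⁶e_g³ (only one arrangement possible), giving 1 unpaired electron.

1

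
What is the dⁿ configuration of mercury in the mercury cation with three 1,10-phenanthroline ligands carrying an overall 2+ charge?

1,10-phenanthroline is neutral; balancing the +2 overall charge requires Hg(II).
Group 12 minus oxidation state 2 gives a d¹⁰ configuration.

d¹⁰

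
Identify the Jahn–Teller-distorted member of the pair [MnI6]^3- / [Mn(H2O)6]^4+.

[MnI6]^3-: Ligand charges: each iodide is −1. With an overall charge of −3 the manganese centre must be in the +3 oxidation state. Manganese is a group-7 element; Mn(III) is therefore d⁴. Iodide is a weak-field ligand for a first-row metal, so the complex is high-spin. The t₂g³e_g¹ (high-spin) configuration has an unevenly filled e_g set; the Jahn–Teller theorem predicts a tetragonal distortion (typically axial elongation) to lift the degeneracy.
[Mn(H2O)6]^4+: Ligand charges: water is neutral. With an overall charge of +4 the manganese centre must be in the +4 oxidation state. Group 7 minus oxidation state 4 gives a d³ configuration. The d³ configuration leaves the e_g set evenly filled (or empty) — no strong Jahn–Teller driving force.

[MnI6]^3-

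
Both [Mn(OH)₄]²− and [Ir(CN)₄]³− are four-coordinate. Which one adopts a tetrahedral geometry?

For [Mn(OH)₄]²−: Each hydroxide is −1; balancing the −2 overall charge requires Mn(II). Group 7 minus oxidation state 2 gives a d⁵ configuration. A high-spin d⁵ ion has zero CFSE in either geometry, so four ligands adopt the sterically favoured tetrahedral geometry. → tetrahedral.
For [Ir(CN)₄]³−: Each cyanide is −1; balancing the −3 overall charge requires Ir(I). Iridium is a group-9 element; Ir(I) is therefore d⁸. A 5d d⁸ ion has a large crystal-field splitting; square planar leaves the high-energy d_{x²−y²} orbital empty and maximises CFSE. → square planar.

[Mn(OH)₄]²−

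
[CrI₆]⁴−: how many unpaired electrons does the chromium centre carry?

4

Summing ligand charges against the −4 overall charge gives an oxidation state of +2 for chromium.
Chromium is a group-6 element; Cr(II) is therefore d⁴.
The spin state decides the count: Iodide is a weak-field ligand for a first-row metal, so the complex is high-spin.
An octahedral high-spin d⁴ ion is t₂g³e_g¹, giving 4 unpaired electrons.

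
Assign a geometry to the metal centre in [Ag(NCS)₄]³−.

Summing ligand charges against the −3 overall charge gives an oxidation state of +1 for silver.
Silver is a group-11 element; Ag(I) is therefore d¹⁰.
With 4 monodentate ligands the coordination number is 4.
A d¹⁰ ion has no crystal-field stabilisation preference between square planar and tetrahedral, so four ligands adopt the sterically favoured tetrahedral geometry.

tetrahedral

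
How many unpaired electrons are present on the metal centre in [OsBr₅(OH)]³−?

Each bromide is −1; each hydroxide is −1; balancing the −3 overall charge requires Os(III).
Os sits in group 8, so the d-electron count is 8 − 3 = 5.
The spin state decides the count: a 5d ion has a large Δₒ and is invariably low-spin.
An octahedral low-spin d⁵ ion is t₂g⁵e_g⁰, giving 1 unpaired electron.

1 unpaired electron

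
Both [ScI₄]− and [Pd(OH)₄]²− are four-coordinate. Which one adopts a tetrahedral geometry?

For [ScI₄]−: Each iodide is −1; balancing the −1 overall charge requires Sc(III). Scandium is a group-3 element; Sc(III) is therefore d⁰. A d⁰ ion has no crystal-field stabilisation preference between square planar and tetrahedral, so four ligands adopt the sterically favoured tetrahedral geometry. → tetrahedral.
For [Pd(OH)₄]²−: Each hydroxide is −1; balancing the −2 overall charge requires Pd(II). Palladium is a group-10 element; Pd(II) is therefore d⁸. A 4d d⁸ ion has a large crystal-field splitting; square planar leaves the high-energy d_{x²−y²} orbital empty and maximises CFSE. → square planar.

[ScI₄]−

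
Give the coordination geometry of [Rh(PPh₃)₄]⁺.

square planar

Ligand charges: triphenylphosphine is neutral. With an overall charge of +1 the rhodium centre must be in the +1 oxidation state.
Rhodium is a group-9 element; Rh(I) is therefore d⁸.
Coordination number: 4.
A 4d d⁸ ion has a large crystal-field splitting; square planar leaves the high-energy d_{x²−y²} orbital empty and maximises CFSE.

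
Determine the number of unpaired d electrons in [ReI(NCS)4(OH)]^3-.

2

Ligand charges: each iodide is −1; each isothiocyanate is −1; each hydroxide is −1. With an overall charge of −3 the rhenium centre must be in the +3 oxidation state.
Re sits in group 7, so the d-electron count is 7 − 3 = 4.
The spin state decides the count: a 5d ion has a large Δₒ and is invariably low-spin.
An octahedral low-spin d⁴ ion is t₂g⁴e_g⁰, giving 2 unpaired electrons.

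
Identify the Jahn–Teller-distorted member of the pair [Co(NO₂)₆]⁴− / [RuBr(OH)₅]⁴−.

[Co(NO₂)₆]⁴−

[Co(NO₂)₆]⁴−: Each nitro (N-bound nitrite) is −1; balancing the −4 overall charge requires Co(II). Cobalt is a group-9 element; Co(II) is therefore d⁷. Nitro (N-bound nitrite) is a strong-field ligand (high in the spectrochemical series) for a first-row metal, so the complex is low-spin. The t₂g⁶e_g¹ (low-spin) configuration has an unevenly filled e_g set; the Jahn–Teller theorem predicts a tetragonal distortion (typically axial elongation) to lift the degeneracy.
[RuBr(OH)₅]⁴−: Summing ligand charges against the −4 overall charge gives an oxidation state of +2 for ruthenium. Group 8 minus oxidation state 2 gives a d⁶ configuration. A 4d ion has a large Δₒ and is invariably low-spin. The d⁶ configuration leaves the e_g set evenly filled (or empty) — no strong Jahn–Teller driving force.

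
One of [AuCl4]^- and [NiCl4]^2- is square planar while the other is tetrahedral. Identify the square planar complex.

[AuCl4]^-

For [AuCl4]^-: Ligand charges: each chloride is −1. With an overall charge of −1 the gold centre must be in the +3 oxidation state. Au sits in group 11, so the d-electron count is 11 − 3 = 8. A 5d d⁸ ion has a large crystal-field splitting; square planar leaves the high-energy d_{x²−y²} orbital empty and maximises CFSE. → square planar.
For [NiCl4]^2-: Each chloride is −1; balancing the −2 overall charge requires Ni(II). Group 10 minus oxidation state 2 gives a d⁸ configuration. Chloride is a weak-field ligand. With weak-field ligands the CFSE gain from square planar is small, so a 3d d⁸ ion takes the sterically preferred tetrahedral geometry. → tetrahedral.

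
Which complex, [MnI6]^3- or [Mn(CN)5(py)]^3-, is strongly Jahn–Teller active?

[MnI6]^3-

[MnI6]^3-: Summing ligand charges against the −3 overall charge gives an oxidation state of +3 for manganese. Manganese is a group-7 element; Mn(III) is therefore d⁴. Iodide is a weak-field ligand for a first-row metal, so the complex is high-spin. The t₂g³e_g¹ (high-spin) configuration has an unevenly filled e_g set; the Jahn–Teller theorem predicts a tetragonal distortion (typically axial elongation) to lift the degeneracy.
[Mn(CN)5(py)]^3-: Each cyanide is −1; pyridine is neutral; balancing the −3 overall charge requires Mn(II). Manganese is a group-7 element; Mn(II) is therefore d⁵. Cyanide is a strong-field ligand (high in the spectrochemical series) for a first-row metal, so the complex is low-spin. The d⁵ configuration leaves the e_g set evenly filled (or empty) — no strong Jahn–Teller driving force.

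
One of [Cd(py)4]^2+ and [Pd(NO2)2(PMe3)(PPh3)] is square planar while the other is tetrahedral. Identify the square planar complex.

For [Cd(py)4]^2+: Ligand charges: pyridine is neutral. With an overall charge of +2 the cadmium centre must be in the +2 oxidation state. Group 12 minus oxidation state 2 gives a d¹⁰ configuration. A d¹⁰ ion has no crystal-field stabilisation preference between square planar and tetrahedral, so four ligands adopt the sterically favoured tetrahedral geometry. → tetrahedral.
For [Pd(NO2)2(PMe3)(PPh3)]: Ligand charges: each nitro (N-bound nitrite) is −1; trimethylphosphine is neutral; triphenylphosphine is neutral. With an overall charge of 0 the palladium centre must be in the +2 oxidation state. Palladium is a group-10 element; Pd(II) is therefore d⁸. A 4d d⁸ ion has a large crystal-field splitting; square planar leaves the high-energy d_{x²−y²} orbital empty and maximises CFSE. → square planar.

[Pd(NO2)2(PMe3)(PPh3)]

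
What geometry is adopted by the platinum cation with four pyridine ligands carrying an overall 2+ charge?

square planar

Ligand charges: pyridine is neutral. With an overall charge of +2 the platinum centre must be in the +2 oxidation state.
Group 10 minus oxidation state 2 gives a d⁸ configuration.
Coordination number: 4.
A 5d d⁸ ion has a large crystal-field splitting; square planar leaves the high-energy d_{x²−y²} orbital empty and maximises CFSE.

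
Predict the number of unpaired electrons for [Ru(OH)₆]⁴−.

0 unpaired electrons

Ligand charges: each hydroxide is −1. With an overall charge of −4 the ruthenium centre must be in the +2 oxidation state.
Ruthenium is a group-8 element; Ru(II) is therefore d⁶.
The spin state decides the count: a 4d ion has a large Δₒ and is invariably low-spin.
An octahedral low-spin d⁶ ion is t₂g⁶e_g⁰, giving 0 unpaired electrons.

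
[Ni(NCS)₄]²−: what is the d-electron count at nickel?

d8

Ligand charges: each isothiocyanate is −1. With an overall charge of −2 the nickel centre must be in the +2 oxidation state.
Group 10 minus oxidation state 2 gives a d⁸ configuration.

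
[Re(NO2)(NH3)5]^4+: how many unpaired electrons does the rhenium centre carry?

Ligand charges: each nitro (N-bound nitrite) is −1; ammonia is neutral. With an overall charge of +4 the rhenium centre must be in the +5 oxidation state.
Group 7 minus oxidation state 5 gives a d² configuration.
In an octahedral field the d² configuration is t₂g²e_g⁰ (only one arrangement possible), giving 2 unpaired electrons.

2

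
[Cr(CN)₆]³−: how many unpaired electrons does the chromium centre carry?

3

Ligand charges: each cyanide is −1. With an overall charge of −3 the chromium centre must be in the +3 oxidation state.
Group 6 minus oxidation state 3 gives a d³ configuration.
In an octahedral field the d³ configuration is t₂g³e_g⁰ (only one arrangement possible), giving 3 unpaired electrons.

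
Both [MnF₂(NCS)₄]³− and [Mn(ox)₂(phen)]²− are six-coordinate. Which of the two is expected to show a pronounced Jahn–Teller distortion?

[MnF₂(NCS)₄]³−: Ligand charges: each fluoride is −1; each isothiocyanate is −1. With an overall charge of −3 the manganese centre must be in the +3 oxidation state. Group 7 minus oxidation state 3 gives a d⁴ configuration. Fluoride and isothiocyanate are weak-field ligands for a first-row metal, so the complex is high-spin. The t₂g³e_g¹ (high-spin) configuration has an unevenly filled e_g set; the Jahn–Teller theorem predicts a tetragonal distortion (typically axial elongation) to lift the degeneracy.
[Mn(ox)₂(phen)]²−: Summing ligand charges against the −2 overall charge gives an oxidation state of +2 for manganese. Manganese is a group-7 element; Mn(II) is therefore d⁵. Oxalate is a weak-field ligand for a first-row metal, so the complex is high-spin. The d⁵ configuration leaves the e_g set evenly filled (or empty) — no strong Jahn–Teller driving force.

[MnF₂(NCS)₄]³−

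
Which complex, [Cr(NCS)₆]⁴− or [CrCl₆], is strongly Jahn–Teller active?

[Cr(NCS)₆]⁴−

[Cr(NCS)₆]⁴−: Summing ligand charges against the −4 overall charge gives an oxidation state of +2 for chromium. Chromium is a group-6 element; Cr(II) is therefore d⁴. Isothiocyanate is a weak-field ligand for a first-row metal, so the complex is high-spin. The t₂g³e_g¹ (high-spin) configuration has an unevenly filled e_g set; the Jahn–Teller theorem predicts a tetragonal distortion (typically axial elongation) to lift the degeneracy.
[CrCl₆]: Summing ligand charges against the 0 overall charge gives an oxidation state of +6 for chromium. Group 6 minus oxidation state 6 gives a d⁰ configuration. The d⁰ configuration leaves the e_g set evenly filled (or empty) — no strong Jahn–Teller driving force.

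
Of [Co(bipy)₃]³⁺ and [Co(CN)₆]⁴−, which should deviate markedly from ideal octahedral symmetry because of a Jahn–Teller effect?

[Co(CN)₆]⁴−

[Co(bipy)₃]³⁺: Summing ligand charges against the +3 overall charge gives an oxidation state of +3 for cobalt. Co sits in group 9, so the d-electron count is 9 − 3 = 6. Co(III) has an exceptionally large octahedral splitting and is low-spin with essentially every ligand except fluoride. The d⁶ configuration leaves the e_g set evenly filled (or empty) — no strong Jahn–Teller driving force.
[Co(CN)₆]⁴−: Ligand charges: each cyanide is −1. With an overall charge of −4 the cobalt centre must be in the +2 oxidation state. Group 9 minus oxidation state 2 gives a d⁷ configuration. Cyanide is a strong-field ligand (high in the spectrochemical series) for a first-row metal, so the complex is low-spin. The t₂g⁶e_g¹ (low-spin) configuration has an unevenly filled e_g set; the Jahn–Teller theorem predicts a tetragonal distortion (typically axial elongation) to lift the degeneracy.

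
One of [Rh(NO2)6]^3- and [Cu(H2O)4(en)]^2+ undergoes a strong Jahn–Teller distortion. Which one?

[Cu(H2O)4(en)]^2+

[Rh(NO2)6]^3-: Ligand charges: each nitro (N-bound nitrite) is −1. With an overall charge of −3 the rhodium centre must be in the +3 oxidation state. Rhodium is a group-9 element; Rh(III) is therefore d⁶. A 4d ion has a large Δₒ and is invariably low-spin. The d⁶ configuration leaves the e_g set evenly filled (or empty) — no strong Jahn–Teller driving force.
[Cu(H2O)4(en)]^2+: Summing ligand charges against the +2 overall charge gives an oxidation state of +2 for copper. Copper is a group-11 element; Cu(II) is therefore d⁹. The t₂g⁶e_g³ configuration has an unevenly filled e_g set; the Jahn–Teller theorem predicts a tetragonal distortion (typically axial elongation) to lift the degeneracy.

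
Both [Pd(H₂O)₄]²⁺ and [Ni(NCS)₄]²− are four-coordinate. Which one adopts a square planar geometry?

[Pd(H₂O)₄]²⁺

For [Pd(H₂O)₄]²⁺: Water is neutral; balancing the +2 overall charge requires Pd(II). Palladium is a group-10 element; Pd(II) is therefore d⁸. A 4d d⁸ ion has a large crystal-field splitting; square planar leaves the high-energy d_{x²−y²} orbital empty and maximises CFSE. → square planar.
For [Ni(NCS)₄]²−: Summing ligand charges against the −2 overall charge gives an oxidation state of +2 for nickel. Nickel is a group-10 element; Ni(II) is therefore d⁸. Isothiocyanate is a weak-field ligand. With weak-field ligands the CFSE gain from square planar is small, so a 3d d⁸ ion takes the sterically preferred tetrahedral geometry. → tetrahedral.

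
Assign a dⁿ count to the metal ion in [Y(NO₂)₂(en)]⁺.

d0

Each nitro (N-bound nitrite) is −1; ethylenediamine is neutral; balancing the +1 overall charge requires Y(III).
Y sits in group 3, so the d-electron count is 3 − 3 = 0.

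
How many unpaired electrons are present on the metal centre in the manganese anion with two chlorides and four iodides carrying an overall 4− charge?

5

Ligand charges: each chloride is −1; each iodide is −1. With an overall charge of −4 the manganese centre must be in the +2 oxidation state.
Group 7 minus oxidation state 2 gives a d⁵ configuration.
The spin state decides the count: Chloride and iodide are weak-field ligands for a first-row metal, so the complex is high-spin.
An octahedral high-spin d⁵ ion is t₂g³e_g², giving 5 unpaired electrons.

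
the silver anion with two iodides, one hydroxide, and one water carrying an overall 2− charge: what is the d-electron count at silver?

Each iodide is −1; each hydroxide is −1; water is neutral; balancing the −2 overall charge requires Ag(I).
Silver is a group-11 element; Ag(I) is therefore d¹⁰.

d¹⁰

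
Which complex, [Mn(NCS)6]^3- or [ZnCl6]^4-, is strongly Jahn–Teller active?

[Mn(NCS)6]^3-: Each isothiocyanate is −1; balancing the −3 overall charge requires Mn(III). Group 7 minus oxidation state 3 gives a d⁴ configuration. Isothiocyanate is a weak-field ligand for a first-row metal, so the complex is high-spin. The t₂g³e_g¹ (high-spin) configuration has an unevenly filled e_g set; the Jahn–Teller theorem predicts a tetragonal distortion (typically axial elongation) to lift the degeneracy.
[ZnCl6]^4-: Ligand charges: each chloride is −1. With an overall charge of −4 the zinc centre must be in the +2 oxidation state. Group 12 minus oxidation state 2 gives a d¹⁰ configuration. The d¹⁰ configuration leaves the e_g set evenly filled (or empty) — no strong Jahn–Teller driving force.

[Mn(NCS)6]^3-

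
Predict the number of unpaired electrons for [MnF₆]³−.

Ligand charges: each fluoride is −1. With an overall charge of −3 the manganese centre must be in the +3 oxidation state.
Group 7 minus oxidation state 3 gives a d⁴ configuration.
The spin state decides the count: Fluoride is a weak-field ligand for a first-row metal, so the complex is high-spin.
An octahedral high-spin d⁴ ion is t₂g³e_g¹, giving 4 unpaired electrons.

4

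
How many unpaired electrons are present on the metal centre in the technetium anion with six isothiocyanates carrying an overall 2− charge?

3

Each isothiocyanate is −1; balancing the −2 overall charge requires Tc(IV).
Group 7 minus oxidation state 4 gives a d³ configuration.
In an octahedral field the d³ configuration is t₂g³e_g⁰ (only one arrangement possible), giving 3 unpaired electrons.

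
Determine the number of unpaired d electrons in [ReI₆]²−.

3 unpaired electrons

Each iodide is −1; balancing the −2 overall charge requires Re(IV).
Rhenium is a group-7 element; Re(IV) is therefore d³.
In an octahedral field the d³ configuration is t₂g³e_g⁰ (only one arrangement possible), giving 3 unpaired electrons.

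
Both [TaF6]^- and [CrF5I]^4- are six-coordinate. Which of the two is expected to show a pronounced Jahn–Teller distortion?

[CrF5I]^4-

[TaF6]^-: Ligand charges: each fluoride is −1. With an overall charge of −1 the tantalum centre must be in the +5 oxidation state. Tantalum is a group-5 element; Ta(V) is therefore d⁰. The d⁰ configuration leaves the e_g set evenly filled (or empty) — no strong Jahn–Teller driving force.
[CrF5I]^4-: Each fluoride is −1; each iodide is −1; balancing the −4 overall charge requires Cr(II). Chromium is a group-6 element; Cr(II) is therefore d⁴. Fluoride and iodide are weak-field ligands for a first-row metal, so the complex is high-spin. The t₂g³e_g¹ (high-spin) configuration has an unevenly filled e_g set; the Jahn–Teller theorem predicts a tetragonal distortion (typically axial elongation) to lift the degeneracy.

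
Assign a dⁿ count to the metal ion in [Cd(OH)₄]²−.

d10

Summing ligand charges against the −2 overall charge gives an oxidation state of +2 for cadmium.
Group 12 minus oxidation state 2 gives a d¹⁰ configuration.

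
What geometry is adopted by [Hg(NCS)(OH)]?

Each isothiocyanate is −1; each hydroxide is −1; balancing the 0 overall charge requires Hg(II).
Group 12 minus oxidation state 2 gives a d¹⁰ configuration.
With 2 monodentate ligands the coordination number is 2.
A d¹⁰ ion with only two ligands adopts a linear arrangement (sp hybridisation; no CFSE preference).

linear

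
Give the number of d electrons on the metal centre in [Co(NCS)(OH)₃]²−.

Each isothiocyanate is −1; each hydroxide is −1; balancing the −2 overall charge requires Co(II).
Group 9 minus oxidation state 2 gives a d⁷ configuration.

d7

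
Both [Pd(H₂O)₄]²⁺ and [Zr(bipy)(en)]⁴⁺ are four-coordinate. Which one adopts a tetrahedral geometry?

[Zr(bipy)(en)]⁴⁺

For [Pd(H₂O)₄]²⁺: Ligand charges: water is neutral. With an overall charge of +2 the palladium centre must be in the +2 oxidation state. Group 10 minus oxidation state 2 gives a d⁸ configuration. A 4d d⁸ ion has a large crystal-field splitting; square planar leaves the high-energy d_{x²−y²} orbital empty and maximises CFSE. → square planar.
For [Zr(bipy)(en)]⁴⁺: 2,2′-bipyridine is neutral; ethylenediamine is neutral; balancing the +4 overall charge requires Zr(IV). Zr sits in group 4, so the d-electron count is 4 − 4 = 0. A d⁰ ion has no crystal-field stabilisation preference between square planar and tetrahedral, so four ligands adopt the sterically favoured tetrahedral geometry. → tetrahedral.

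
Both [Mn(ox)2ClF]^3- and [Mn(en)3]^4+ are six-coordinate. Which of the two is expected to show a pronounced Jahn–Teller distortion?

[Mn(ox)2ClF]^3-

[Mn(ox)2ClF]^3-: Each oxalate is −2; each chloride is −1; each fluoride is −1; balancing the −3 overall charge requires Mn(III). Manganese is a group-7 element; Mn(III) is therefore d⁴. Chloride, fluoride, and oxalate are weak-field ligands for a first-row metal, so the complex is high-spin. The t₂g³e_g¹ (high-spin) configuration has an unevenly filled e_g set; the Jahn–Teller theorem predicts a tetragonal distortion (typically axial elongation) to lift the degeneracy.
[Mn(en)3]^4+: Ethylenediamine is neutral; balancing the +4 overall charge requires Mn(IV). Group 7 minus oxidation state 4 gives a d³ configuration. The d³ configuration leaves the e_g set evenly filled (or empty) — no strong Jahn–Teller driving force.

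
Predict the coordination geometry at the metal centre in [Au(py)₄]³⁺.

square planar

Ligand charges: pyridine is neutral. With an overall charge of +3 the gold centre must be in the +3 oxidation state.
Gold is a group-11 element; Au(III) is therefore d⁸.
Coordination number: 4.
A 5d d⁸ ion has a large crystal-field splitting; square planar leaves the high-energy d_{x²−y²} orbital empty and maximises CFSE.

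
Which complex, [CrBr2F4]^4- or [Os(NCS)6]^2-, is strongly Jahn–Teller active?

[CrBr2F4]^4-: Ligand charges: each bromide is −1; each fluoride is −1. With an overall charge of −4 the chromium centre must be in the +2 oxidation state. Cr sits in group 6, so the d-electron count is 6 − 2 = 4. Bromide and fluoride are weak-field ligands for a first-row metal, so the complex is high-spin. The t₂g³e_g¹ (high-spin) configuration has an unevenly filled e_g set; the Jahn–Teller theorem predicts a tetragonal distortion (typically axial elongation) to lift the degeneracy.
[Os(NCS)6]^2-: Ligand charges: each isothiocyanate is −1. With an overall charge of −2 the osmium centre must be in the +4 oxidation state. Osmium is a group-8 element; Os(IV) is therefore d⁴. A 5d ion has a large Δₒ and is invariably low-spin. The d⁴ configuration leaves the e_g set evenly filled (or empty) — no strong Jahn–Teller driving force.

[CrBr2F4]^4-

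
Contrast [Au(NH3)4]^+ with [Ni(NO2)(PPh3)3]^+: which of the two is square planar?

For [Au(NH3)4]^+: Ligand charges: ammonia is neutral. With an overall charge of +1 the gold centre must be in the +1 oxidation state. Au sits in group 11, so the d-electron count is 11 − 1 = 10. A d¹⁰ ion has no crystal-field stabilisation preference between square planar and tetrahedral, so four ligands adopt the sterically favoured tetrahedral geometry. → tetrahedral.
For [Ni(NO2)(PPh3)3]^+: Ligand charges: each nitro (N-bound nitrite) is −1; triphenylphosphine is neutral. With an overall charge of +1 the nickel centre must be in the +2 oxidation state. Nickel is a group-10 element; Ni(II) is therefore d⁸. Nitro (N-bound nitrite) and triphenylphosphine are strong-field ligands (high in the spectrochemical series). A 3d d⁸ ion with strong-field ligands gains enough CFSE to favour square planar over tetrahedral. → square planar.

[Ni(NO2)(PPh3)3]^+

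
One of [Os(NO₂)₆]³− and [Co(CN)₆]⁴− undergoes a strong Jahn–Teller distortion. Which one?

[Os(NO₂)₆]³−: Each nitro (N-bound nitrite) is −1; balancing the −3 overall charge requires Os(III). Osmium is a group-8 element; Os(III) is therefore d⁵. A 5d ion has a large Δₒ and is invariably low-spin. The d⁵ configuration leaves the e_g set evenly filled (or empty) — no strong Jahn–Teller driving force.
[Co(CN)₆]⁴−: Ligand charges: each cyanide is −1. With an overall charge of −4 the cobalt centre must be in the +2 oxidation state. Group 9 minus oxidation state 2 gives a d⁷ configuration. Cyanide is a strong-field ligand (high in the spectrochemical series) for a first-row metal, so the complex is low-spin. The t₂g⁶e_g¹ (low-spin) configuration has an unevenly filled e_g set; the Jahn–Teller theorem predicts a tetragonal distortion (typically axial elongation) to lift the degeneracy.

[Co(CN)₆]⁴−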